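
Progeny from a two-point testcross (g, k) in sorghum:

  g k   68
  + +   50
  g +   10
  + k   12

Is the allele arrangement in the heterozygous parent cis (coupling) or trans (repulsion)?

cis

The two most frequent classes are + + (50) and g k (68); these are the parental (non-recombinant) types.
So the F1 carried + + on one chromosome and g k on the other — the recessive alleles are on the same chromosome (cis / coupling).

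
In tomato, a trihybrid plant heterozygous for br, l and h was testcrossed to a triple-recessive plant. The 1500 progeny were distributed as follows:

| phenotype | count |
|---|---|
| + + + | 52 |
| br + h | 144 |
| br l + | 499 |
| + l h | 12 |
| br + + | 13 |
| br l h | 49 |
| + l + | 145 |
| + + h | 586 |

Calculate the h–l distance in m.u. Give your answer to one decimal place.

8.4 m.u.

The two most frequent reciprocal classes, br l + and + + h, are the parental types, so the F1 was br l + / + + h.
The two rarest classes, br + + and + l h, are the double crossovers. Comparing them with the parentals, only the l allele has switched, so l is the middle locus and the order is h – l – br.
Crossovers in the h–l interval produce the single-crossover classes br l h and + + + (49 + 52 = 101) plus the double crossovers (25).
RF(h–l) = (101 + 25) / 1500 = 126/1500 = 0.0840 → 8.4 m.u.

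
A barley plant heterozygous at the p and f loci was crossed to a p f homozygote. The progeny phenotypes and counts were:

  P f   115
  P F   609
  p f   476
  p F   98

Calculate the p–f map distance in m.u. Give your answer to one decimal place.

The two most frequent classes, P F (609) and p f (476), are the parental types, so the F1 was P F / p f.
The recombinant classes are P f and p F: 115 + 98 = 213.
Recombination frequency = 213/1298 = 0.1641 ≈ 16.4%, i.e. 16.4 m.u.

16.4 m.u.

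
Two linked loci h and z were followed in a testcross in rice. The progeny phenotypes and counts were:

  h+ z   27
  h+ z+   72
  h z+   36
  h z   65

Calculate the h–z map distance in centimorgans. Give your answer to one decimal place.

The two most frequent classes, h+ z+ (72) and h z (65), are the parental types, so the F1 was h+ z+ / h z.
The recombinant classes are h+ z and h z+: 27 + 36 = 63.
Recombination frequency = 63/200 = 0.3150 ≈ 31.5%, i.e. 31.5 centimorgans.

31.5 centimorgans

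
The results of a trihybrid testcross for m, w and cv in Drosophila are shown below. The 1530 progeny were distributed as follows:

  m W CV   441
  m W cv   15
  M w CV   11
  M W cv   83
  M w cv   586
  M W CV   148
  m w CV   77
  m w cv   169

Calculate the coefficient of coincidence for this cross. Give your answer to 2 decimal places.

The two most frequent reciprocal classes, M w cv and m W CV, are the parental types, so the F1 was M w cv / m W CV.
The two rarest classes, M w CV and m W cv, are the double crossovers. Comparing them with the parentals, only the cv allele has switched, so cv is the middle locus and the order is m – cv – w.
m–cv: (317 + 26)/1530 = 0.2242; cv–w: (160 + 26)/1530 = 0.1216.
Expected DCO frequency = 0.2242 × 0.1216 ≈ 0.02726; observed = 26/1530 ≈ 0.01699.
Coefficient of coincidence = 0.01699/0.02726 ≈ 0.62.

0.62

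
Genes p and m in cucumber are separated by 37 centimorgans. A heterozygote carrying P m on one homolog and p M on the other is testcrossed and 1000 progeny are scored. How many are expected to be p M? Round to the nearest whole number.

A map distance of 37 centimorgans corresponds to a recombination frequency of 0.370.
The F1 is P m / p M, so p M is a parental gamete class with expected frequency (1 − r)/2 = 0.630/2 = 0.3150.
Expected number = 0.3150 × 1000 = 315.00 ≈ 315.

315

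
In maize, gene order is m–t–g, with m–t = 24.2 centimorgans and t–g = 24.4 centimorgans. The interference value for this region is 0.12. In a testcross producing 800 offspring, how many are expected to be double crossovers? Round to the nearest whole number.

Map distances give recombination frequencies of 0.242 and 0.244 for the two intervals.
With interference 0.12 (so coincidence = 0.88), expected double-crossover frequency = 0.242 × 0.244 × 0.88 = 0.05196.
Expected number = 0.05196 × 800 = 41.57 ≈ 42.

42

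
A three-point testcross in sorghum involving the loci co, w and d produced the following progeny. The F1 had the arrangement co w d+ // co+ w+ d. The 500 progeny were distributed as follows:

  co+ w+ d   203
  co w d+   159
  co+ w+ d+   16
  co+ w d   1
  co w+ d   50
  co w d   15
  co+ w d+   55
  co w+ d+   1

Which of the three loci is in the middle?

The two rarest classes, co w+ d+ and co+ w d, are the double crossovers. Comparing them with the parentals, only the w allele has switched, so w is the middle locus and the order is d – w – co.

w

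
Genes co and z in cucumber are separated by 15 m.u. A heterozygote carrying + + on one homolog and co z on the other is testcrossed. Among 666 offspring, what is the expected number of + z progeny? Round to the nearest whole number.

A map distance of 15 m.u. corresponds to a recombination frequency of 0.150.
The F1 is + + / co z, so + z is a recombinant gamete class with expected frequency r/2 = 0.150/2 = 0.0750.
Expected number = 0.0750 × 666 = 49.95 ≈ 50.

50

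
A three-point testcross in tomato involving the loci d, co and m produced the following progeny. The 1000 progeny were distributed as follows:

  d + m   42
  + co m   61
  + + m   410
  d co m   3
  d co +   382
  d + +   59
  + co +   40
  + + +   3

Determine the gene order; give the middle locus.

m

The two most frequent reciprocal classes, + + m and d co +, are the parental types, so the F1 was + + m / d co +.
The two rarest classes, + + + and d co m, are the double crossovers. Comparing them with the parentals, only the m allele has switched, so m is the middle locus and the order is co – m – d.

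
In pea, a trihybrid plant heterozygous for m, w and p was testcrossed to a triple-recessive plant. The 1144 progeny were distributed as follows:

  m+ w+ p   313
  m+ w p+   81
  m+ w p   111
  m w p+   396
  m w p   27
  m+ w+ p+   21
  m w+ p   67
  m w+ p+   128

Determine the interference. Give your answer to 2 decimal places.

0.02

The two most frequent reciprocal classes, m w p+ and m+ w+ p, are the parental types, so the F1 was m w p+ / m+ w+ p.
The two rarest classes, m w p and m+ w+ p+, are the double crossovers. Comparing them with the parentals, only the p allele has switched, so p is the middle locus and the order is w – p – m.
w–p: (239 + 48)/1144 = 0.2509; p–m: (148 + 48)/1144 = 0.1713.
Expected DCO frequency = 0.2509 × 0.1713 ≈ 0.04298; observed = 48/1144 ≈ 0.04196.
Coefficient of coincidence = 0.04196/0.04298 ≈ 0.98; interference = 1 − 0.98 = 0.02.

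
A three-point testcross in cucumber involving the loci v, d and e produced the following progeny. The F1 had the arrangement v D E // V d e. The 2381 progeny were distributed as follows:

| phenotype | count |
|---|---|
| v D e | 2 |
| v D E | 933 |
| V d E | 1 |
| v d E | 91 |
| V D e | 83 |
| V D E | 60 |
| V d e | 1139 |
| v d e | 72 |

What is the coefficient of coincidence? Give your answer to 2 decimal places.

The two rarest classes, v D e and V d E, are the double crossovers. Comparing them with the parentals, only the e allele has switched, so e is the middle locus and the order is d – e – v.
d–e: (174 + 3)/2381 = 0.0743; e–v: (132 + 3)/2381 = 0.0567.
Expected DCO frequency = 0.0743 × 0.0567 ≈ 0.00421; observed = 3/2381 ≈ 0.00126.
Coefficient of coincidence = 0.00126/0.00421 ≈ 0.30.

0.30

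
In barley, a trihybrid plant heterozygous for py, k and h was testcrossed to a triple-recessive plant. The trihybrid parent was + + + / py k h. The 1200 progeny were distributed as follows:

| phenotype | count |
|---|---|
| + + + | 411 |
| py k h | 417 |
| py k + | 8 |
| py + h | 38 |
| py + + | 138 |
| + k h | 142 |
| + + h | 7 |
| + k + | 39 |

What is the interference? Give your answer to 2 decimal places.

The two rarest classes, + + h and py k +, are the double crossovers. Comparing them with the parentals, only the h allele has switched, so h is the middle locus and the order is k – h – py.
k–h: (77 + 15)/1200 = 0.0767; h–py: (280 + 15)/1200 = 0.2458.
Expected DCO frequency = 0.0767 × 0.2458 ≈ 0.01885; observed = 15/1200 ≈ 0.01250.
Coefficient of coincidence = 0.01250/0.01885 ≈ 0.66; interference = 1 − 0.66 = 0.34.

0.34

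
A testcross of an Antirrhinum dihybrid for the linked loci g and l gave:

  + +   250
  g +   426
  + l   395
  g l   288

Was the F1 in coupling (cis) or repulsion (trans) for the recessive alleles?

trans

The two most frequent classes are + l (395) and g + (426); these are the parental (non-recombinant) types.
So the F1 carried + l on one chromosome and g + on the other — the recessive alleles are on opposite chromosomes (trans / repulsion).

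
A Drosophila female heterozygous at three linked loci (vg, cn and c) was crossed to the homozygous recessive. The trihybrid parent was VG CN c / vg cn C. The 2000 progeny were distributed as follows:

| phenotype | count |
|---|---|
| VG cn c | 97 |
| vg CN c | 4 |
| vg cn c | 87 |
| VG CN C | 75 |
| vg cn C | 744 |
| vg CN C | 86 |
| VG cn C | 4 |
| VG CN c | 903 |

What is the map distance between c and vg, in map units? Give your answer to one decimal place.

The two rarest classes, vg CN c and VG cn C, are the double crossovers. Comparing them with the parentals, only the vg allele has switched, so vg is the middle locus and the order is cn – vg – c.
Crossovers in the vg–c interval produce the single-crossover classes VG CN C and vg cn c (75 + 87 = 162) plus the double crossovers (8).
RF(vg–c) = (162 + 8) / 2000 = 170/2000 = 0.0850 → 8.5 map units.

8.5 map units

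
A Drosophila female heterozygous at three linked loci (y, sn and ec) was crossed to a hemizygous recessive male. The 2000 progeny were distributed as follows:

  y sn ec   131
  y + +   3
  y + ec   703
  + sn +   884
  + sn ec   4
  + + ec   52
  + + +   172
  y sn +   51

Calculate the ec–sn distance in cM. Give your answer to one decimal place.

15.5 cM

The two most frequent reciprocal classes, y + ec and + sn +, are the parental types, so the F1 was y + ec / + sn +.
The two rarest classes, y + + and + sn ec, are the double crossovers. Comparing them with the parentals, only the ec allele has switched, so ec is the middle locus and the order is sn – ec – y.
Crossovers in the sn–ec interval produce the single-crossover classes y sn ec and + + + (131 + 172 = 303) plus the double crossovers (7).
RF(sn–ec) = (303 + 7) / 2000 = 310/2000 = 0.1550 → 15.5 cM.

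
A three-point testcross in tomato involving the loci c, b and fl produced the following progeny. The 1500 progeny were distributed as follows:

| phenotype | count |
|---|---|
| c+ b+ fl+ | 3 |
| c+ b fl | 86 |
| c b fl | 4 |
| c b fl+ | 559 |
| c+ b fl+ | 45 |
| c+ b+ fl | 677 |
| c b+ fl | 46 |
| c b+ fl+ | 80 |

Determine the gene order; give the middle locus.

fl

The two most frequent reciprocal classes, c+ b+ fl and c b fl+, are the parental types, so the F1 was c+ b+ fl / c b fl+.
The two rarest classes, c+ b+ fl+ and c b fl, are the double crossovers. Comparing them with the parentals, only the fl allele has switched, so fl is the middle locus and the order is b – fl – c.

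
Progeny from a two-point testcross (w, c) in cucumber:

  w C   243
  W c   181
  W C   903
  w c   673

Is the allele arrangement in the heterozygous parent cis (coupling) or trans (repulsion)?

cis

The two most frequent classes are W C (903) and w c (673); these are the parental (non-recombinant) types.
So the F1 carried W C on one chromosome and w c on the other — the recessive alleles are on the same chromosome (cis / coupling).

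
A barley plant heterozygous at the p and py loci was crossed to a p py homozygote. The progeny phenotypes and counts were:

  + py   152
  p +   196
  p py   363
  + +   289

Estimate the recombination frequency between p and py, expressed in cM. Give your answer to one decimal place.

The two most frequent classes, + + (289) and p py (363), are the parental types, so the F1 was + + / p py.
The recombinant classes are + py and p +: 152 + 196 = 348.
Recombination frequency = 348/1000 = 0.3480 ≈ 34.8%, i.e. 34.8 cM.

34.8 cM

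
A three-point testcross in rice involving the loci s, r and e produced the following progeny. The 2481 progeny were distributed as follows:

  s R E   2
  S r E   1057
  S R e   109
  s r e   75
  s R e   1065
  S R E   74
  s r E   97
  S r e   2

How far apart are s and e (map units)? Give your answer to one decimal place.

The two most frequent reciprocal classes, S r E and s R e, are the parental types, so the F1 was S r E / s R e.
The two rarest classes, S r e and s R E, are the double crossovers. Comparing them with the parentals, only the e allele has switched, so e is the middle locus and the order is s – e – r.
Crossovers in the s–e interval produce the single-crossover classes s r E and S R e (97 + 109 = 206) plus the double crossovers (4).
RF(s–e) = (206 + 4) / 2481 = 210/2481 = 0.0846 → 8.5 map units.

8.5 map units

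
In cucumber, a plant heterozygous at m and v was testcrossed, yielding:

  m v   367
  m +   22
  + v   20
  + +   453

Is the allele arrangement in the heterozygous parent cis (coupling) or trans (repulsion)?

The two most frequent classes are + + (453) and m v (367); these are the parental (non-recombinant) types.
So the F1 carried + + on one chromosome and m v on the other — the recessive alleles are on the same chromosome (cis / coupling).

cis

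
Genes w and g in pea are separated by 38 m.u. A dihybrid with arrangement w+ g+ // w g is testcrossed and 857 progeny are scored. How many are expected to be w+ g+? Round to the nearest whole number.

A map distance of 38 m.u. corresponds to a recombination frequency of 0.380.
The F1 is w+ g+ / w g, so w+ g+ is a parental gamete class with expected frequency (1 − r)/2 = 0.620/2 = 0.3100.
Expected number = 0.3100 × 857 = 265.67 ≈ 266.

266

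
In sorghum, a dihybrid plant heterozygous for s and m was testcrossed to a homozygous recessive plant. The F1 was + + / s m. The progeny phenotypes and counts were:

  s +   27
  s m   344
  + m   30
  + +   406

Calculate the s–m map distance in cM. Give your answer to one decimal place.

7.1 cM

The recombinant classes are + m and s +: 30 + 27 = 57.
Recombination frequency = 57/807 = 0.0706 ≈ 7.1%, i.e. 7.1 cM.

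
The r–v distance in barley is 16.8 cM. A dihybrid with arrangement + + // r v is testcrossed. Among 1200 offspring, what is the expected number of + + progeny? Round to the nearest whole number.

A map distance of 16.8 cM corresponds to a recombination frequency of 0.168.
The F1 is + + / r v, so + + is a parental gamete class with expected frequency (1 − r)/2 = 0.832/2 = 0.4160.
Expected number = 0.4160 × 1200 = 499.20 ≈ 499.

499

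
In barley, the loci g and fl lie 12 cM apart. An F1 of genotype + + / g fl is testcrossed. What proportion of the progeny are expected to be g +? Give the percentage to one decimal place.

6.0%

A map distance of 12 cM corresponds to a recombination frequency of 0.120.
The F1 is + + / g fl, so g + is a recombinant gamete class with expected frequency r/2 = 0.120/2 = 0.0600.
That is 0.0600 = 6.0% of the progeny.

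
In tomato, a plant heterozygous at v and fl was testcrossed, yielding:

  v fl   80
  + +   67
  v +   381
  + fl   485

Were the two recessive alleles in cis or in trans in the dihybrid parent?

trans

The two most frequent classes are + fl (485) and v + (381); these are the parental (non-recombinant) types.
So the F1 carried + fl on one chromosome and v + on the other — the recessive alleles are on opposite chromosomes (trans / repulsion).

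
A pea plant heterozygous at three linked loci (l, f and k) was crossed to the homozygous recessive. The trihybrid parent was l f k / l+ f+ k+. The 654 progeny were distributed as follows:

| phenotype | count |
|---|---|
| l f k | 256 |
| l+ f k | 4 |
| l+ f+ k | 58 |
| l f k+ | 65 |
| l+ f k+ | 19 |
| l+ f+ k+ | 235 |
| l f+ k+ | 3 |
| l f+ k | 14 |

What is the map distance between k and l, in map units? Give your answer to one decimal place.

The two rarest classes, l+ f k and l f+ k+, are the double crossovers. Comparing them with the parentals, only the l allele has switched, so l is the middle locus and the order is k – l – f.
Crossovers in the k–l interval produce the single-crossover classes l f k+ and l+ f+ k (65 + 58 = 123) plus the double crossovers (7).
RF(k–l) = (123 + 7) / 654 = 130/654 = 0.1988 → 19.9 map units.

19.9 map units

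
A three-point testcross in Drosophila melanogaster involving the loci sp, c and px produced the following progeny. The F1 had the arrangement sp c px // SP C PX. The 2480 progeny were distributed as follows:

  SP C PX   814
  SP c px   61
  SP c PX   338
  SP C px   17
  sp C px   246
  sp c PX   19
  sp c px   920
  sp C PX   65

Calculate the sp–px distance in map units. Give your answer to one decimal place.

6.5 map units

The two rarest classes, sp c PX and SP C px, are the double crossovers. Comparing them with the parentals, only the px allele has switched, so px is the middle locus and the order is c – px – sp.
Crossovers in the px–sp interval produce the single-crossover classes SP c px and sp C PX (61 + 65 = 126) plus the double crossovers (36).
RF(px–sp) = (126 + 36) / 2480 = 162/2480 = 0.0653 → 6.5 map units.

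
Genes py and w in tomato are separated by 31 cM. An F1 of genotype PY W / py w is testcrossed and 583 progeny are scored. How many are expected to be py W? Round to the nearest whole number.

90

A map distance of 31 cM corresponds to a recombination frequency of 0.310.
The F1 is PY W / py w, so py W is a recombinant gamete class with expected frequency r/2 = 0.310/2 = 0.1550.
Expected number = 0.1550 × 583 = 90.36 ≈ 90.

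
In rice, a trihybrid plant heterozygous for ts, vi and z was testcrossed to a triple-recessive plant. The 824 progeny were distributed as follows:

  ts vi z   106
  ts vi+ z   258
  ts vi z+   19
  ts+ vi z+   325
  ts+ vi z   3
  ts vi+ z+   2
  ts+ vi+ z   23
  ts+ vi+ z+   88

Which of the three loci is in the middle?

z

The two most frequent reciprocal classes, ts vi+ z and ts+ vi z+, are the parental types, so the F1 was ts vi+ z / ts+ vi z+.
The two rarest classes, ts vi+ z+ and ts+ vi z, are the double crossovers. Comparing them with the parentals, only the z allele has switched, so z is the middle locus and the order is vi – z – ts.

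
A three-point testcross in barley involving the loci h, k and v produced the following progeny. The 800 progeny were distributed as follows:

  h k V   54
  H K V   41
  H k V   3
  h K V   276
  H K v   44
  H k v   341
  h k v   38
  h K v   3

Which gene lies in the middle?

The two most frequent reciprocal classes, h K V and H k v, are the parental types, so the F1 was h K V / H k v.
The two rarest classes, h K v and H k V, are the double crossovers. Comparing them with the parentals, only the v allele has switched, so v is the middle locus and the order is k – v – h.

v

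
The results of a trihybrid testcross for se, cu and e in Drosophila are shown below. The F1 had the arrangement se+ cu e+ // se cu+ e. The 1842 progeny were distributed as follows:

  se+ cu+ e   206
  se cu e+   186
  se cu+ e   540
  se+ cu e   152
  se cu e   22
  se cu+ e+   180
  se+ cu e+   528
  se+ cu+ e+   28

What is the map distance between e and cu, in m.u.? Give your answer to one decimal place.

The two rarest classes, se+ cu+ e+ and se cu e, are the double crossovers. Comparing them with the parentals, only the cu allele has switched, so cu is the middle locus and the order is se – cu – e.
Crossovers in the cu–e interval produce the single-crossover classes se+ cu e and se cu+ e+ (152 + 180 = 332) plus the double crossovers (50).
RF(cu–e) = (332 + 50) / 1842 = 382/1842 = 0.2074 → 20.7 m.u.

20.7 m.u.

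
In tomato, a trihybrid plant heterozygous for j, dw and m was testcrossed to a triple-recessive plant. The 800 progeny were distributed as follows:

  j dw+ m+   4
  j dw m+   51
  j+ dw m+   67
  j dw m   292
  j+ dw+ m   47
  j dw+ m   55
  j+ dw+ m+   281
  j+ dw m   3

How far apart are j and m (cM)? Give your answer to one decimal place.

13.1 cM

The two most frequent reciprocal classes, j dw m and j+ dw+ m+, are the parental types, so the F1 was j dw m / j+ dw+ m+.
The two rarest classes, j+ dw m and j dw+ m+, are the double crossovers. Comparing them with the parentals, only the j allele has switched, so j is the middle locus and the order is dw – j – m.
Crossovers in the j–m interval produce the single-crossover classes j dw m+ and j+ dw+ m (51 + 47 = 98) plus the double crossovers (7).
RF(j–m) = (98 + 7) / 800 = 105/800 = 0.1313 → 13.1 cM.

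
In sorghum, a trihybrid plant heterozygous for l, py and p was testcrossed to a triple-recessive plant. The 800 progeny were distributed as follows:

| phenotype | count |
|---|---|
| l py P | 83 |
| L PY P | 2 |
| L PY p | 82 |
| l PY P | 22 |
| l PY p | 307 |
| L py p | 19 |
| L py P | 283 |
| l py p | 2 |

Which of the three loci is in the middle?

The two most frequent reciprocal classes, L py P and l PY p, are the parental types, so the F1 was L py P / l PY p.
The two rarest classes, L PY P and l py p, are the double crossovers. Comparing them with the parentals, only the py allele has switched, so py is the middle locus and the order is p – py – l.

py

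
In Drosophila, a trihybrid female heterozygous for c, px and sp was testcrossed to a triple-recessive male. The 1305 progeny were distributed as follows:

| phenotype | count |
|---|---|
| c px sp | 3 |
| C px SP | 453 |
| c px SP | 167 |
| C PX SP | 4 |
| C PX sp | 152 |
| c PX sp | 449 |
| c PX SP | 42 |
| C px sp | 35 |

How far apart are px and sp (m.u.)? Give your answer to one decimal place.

6.4 m.u.

The two most frequent reciprocal classes, c PX sp and C px SP, are the parental types, so the F1 was c PX sp / C px SP.
The two rarest classes, c px sp and C PX SP, are the double crossovers. Comparing them with the parentals, only the px allele has switched, so px is the middle locus and the order is c – px – sp.
Crossovers in the px–sp interval produce the single-crossover classes c PX SP and C px sp (42 + 35 = 77) plus the double crossovers (7).
RF(px–sp) = (77 + 7) / 1305 = 84/1305 = 0.0644 → 6.4 m.u.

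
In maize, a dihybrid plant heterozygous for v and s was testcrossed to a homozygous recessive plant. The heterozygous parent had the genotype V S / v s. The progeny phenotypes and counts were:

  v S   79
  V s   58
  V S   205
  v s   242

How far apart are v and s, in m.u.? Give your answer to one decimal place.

23.5 m.u.

The recombinant classes are V s and v S: 58 + 79 = 137.
Recombination frequency = 137/584 = 0.2346 ≈ 23.5%, i.e. 23.5 m.u.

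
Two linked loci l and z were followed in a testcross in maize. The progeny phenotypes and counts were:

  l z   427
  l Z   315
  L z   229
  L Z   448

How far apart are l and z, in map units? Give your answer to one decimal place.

38.3 map units

The two most frequent classes, L Z (448) and l z (427), are the parental types, so the F1 was L Z / l z.
The recombinant classes are L z and l Z: 229 + 315 = 544.
Recombination frequency = 544/1419 = 0.3834 ≈ 38.3%, i.e. 38.3 map units.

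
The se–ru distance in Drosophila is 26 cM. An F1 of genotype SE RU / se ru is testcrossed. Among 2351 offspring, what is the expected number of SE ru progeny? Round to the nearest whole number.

A map distance of 26 cM corresponds to a recombination frequency of 0.260.
The F1 is SE RU / se ru, so SE ru is a recombinant gamete class with expected frequency r/2 = 0.260/2 = 0.1300.
Expected number = 0.1300 × 2351 = 305.63 ≈ 306.

306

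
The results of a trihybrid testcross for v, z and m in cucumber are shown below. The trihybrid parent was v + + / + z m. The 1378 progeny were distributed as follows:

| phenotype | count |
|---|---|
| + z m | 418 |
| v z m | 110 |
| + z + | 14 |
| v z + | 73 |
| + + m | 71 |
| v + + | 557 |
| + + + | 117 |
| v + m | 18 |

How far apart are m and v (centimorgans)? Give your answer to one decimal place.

18.8 centimorgans

The two rarest classes, v + m and + z +, are the double crossovers. Comparing them with the parentals, only the m allele has switched, so m is the middle locus and the order is z – m – v.
Crossovers in the m–v interval produce the single-crossover classes + + + and v z m (117 + 110 = 227) plus the double crossovers (32).
RF(m–v) = (227 + 32) / 1378 = 259/1378 = 0.1880 → 18.8 centimorgans.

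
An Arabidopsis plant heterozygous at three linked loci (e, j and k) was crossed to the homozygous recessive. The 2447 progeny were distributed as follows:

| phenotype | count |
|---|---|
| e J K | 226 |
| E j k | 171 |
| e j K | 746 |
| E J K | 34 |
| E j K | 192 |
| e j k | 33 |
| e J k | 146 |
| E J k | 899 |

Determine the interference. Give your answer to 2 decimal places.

The two most frequent reciprocal classes, e j K and E J k, are the parental types, so the F1 was e j K / E J k.
The two rarest classes, e j k and E J K, are the double crossovers. Comparing them with the parentals, only the k allele has switched, so k is the middle locus and the order is e – k – j.
e–k: (338 + 67)/2447 = 0.1655; k–j: (397 + 67)/2447 = 0.1896.
Expected DCO frequency = 0.1655 × 0.1896 ≈ 0.03138; observed = 67/2447 ≈ 0.02738.
Coefficient of coincidence = 0.02738/0.03138 ≈ 0.87; interference = 1 − 0.87 = 0.13.

0.13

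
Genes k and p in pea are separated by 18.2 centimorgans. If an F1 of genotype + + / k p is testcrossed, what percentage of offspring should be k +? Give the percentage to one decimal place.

9.1%

A map distance of 18.2 centimorgans corresponds to a recombination frequency of 0.182.
The F1 is + + / k p, so k + is a recombinant gamete class with expected frequency r/2 = 0.182/2 = 0.0910.
That is 0.0910 = 9.1% of the progeny.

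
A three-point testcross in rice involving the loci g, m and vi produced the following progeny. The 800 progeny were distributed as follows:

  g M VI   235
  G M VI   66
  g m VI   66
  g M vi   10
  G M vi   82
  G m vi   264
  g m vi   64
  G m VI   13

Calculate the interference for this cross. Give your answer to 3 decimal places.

0.297

The two most frequent reciprocal classes, g M VI and G m vi, are the parental types, so the F1 was g M VI / G m vi.
The two rarest classes, g M vi and G m VI, are the double crossovers. Comparing them with the parentals, only the vi allele has switched, so vi is the middle locus and the order is m – vi – g.
m–vi: (148 + 23)/800 = 0.2137; vi–g: (130 + 23)/800 = 0.1913.
Expected DCO frequency = 0.2137 × 0.1913 ≈ 0.04088; observed = 23/800 ≈ 0.02875.
Coefficient of coincidence = 0.02875/0.04088 ≈ 0.703; interference = 1 − 0.703 = 0.297.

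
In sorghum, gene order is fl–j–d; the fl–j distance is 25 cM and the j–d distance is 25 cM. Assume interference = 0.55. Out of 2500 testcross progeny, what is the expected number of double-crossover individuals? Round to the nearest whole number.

70

Map distances give recombination frequencies of 0.250 and 0.250 for the two intervals.
With interference 0.55 (so coincidence = 0.45), expected double-crossover frequency = 0.250 × 0.250 × 0.45 = 0.02812.
Expected number = 0.02812 × 2500 = 70.31 ≈ 70.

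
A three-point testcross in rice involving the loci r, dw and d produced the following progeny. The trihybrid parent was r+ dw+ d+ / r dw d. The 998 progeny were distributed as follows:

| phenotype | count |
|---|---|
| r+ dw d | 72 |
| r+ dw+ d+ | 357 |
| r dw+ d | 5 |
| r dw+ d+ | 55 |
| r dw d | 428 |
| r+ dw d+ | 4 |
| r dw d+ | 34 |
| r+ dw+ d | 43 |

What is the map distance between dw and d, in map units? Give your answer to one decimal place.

8.6 map units

The two rarest classes, r+ dw d+ and r dw+ d, are the double crossovers. Comparing them with the parentals, only the dw allele has switched, so dw is the middle locus and the order is r – dw – d.
Crossovers in the dw–d interval produce the single-crossover classes r+ dw+ d and r dw d+ (43 + 34 = 77) plus the double crossovers (9).
RF(dw–d) = (77 + 9) / 998 = 86/998 = 0.0862 → 8.6 map units.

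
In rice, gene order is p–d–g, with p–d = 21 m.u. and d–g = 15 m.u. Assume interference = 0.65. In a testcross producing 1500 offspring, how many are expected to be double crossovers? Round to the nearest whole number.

17

Map distances give recombination frequencies of 0.210 and 0.150 for the two intervals.
With interference 0.65 (so coincidence = 0.35), expected double-crossover frequency = 0.210 × 0.150 × 0.35 = 0.01103.
Expected number = 0.01103 × 1500 = 16.54 ≈ 17.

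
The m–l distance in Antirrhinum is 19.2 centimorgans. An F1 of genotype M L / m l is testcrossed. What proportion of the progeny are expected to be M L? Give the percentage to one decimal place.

40.4%

A map distance of 19.2 centimorgans corresponds to a recombination frequency of 0.192.
The F1 is M L / m l, so M L is a parental gamete class with expected frequency (1 − r)/2 = 0.808/2 = 0.4040.
That is 0.4040 = 40.4% of the progeny.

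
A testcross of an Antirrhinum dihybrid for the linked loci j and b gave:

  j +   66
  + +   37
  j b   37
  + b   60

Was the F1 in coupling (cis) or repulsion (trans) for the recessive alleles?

trans

The two most frequent classes are + b (60) and j + (66); these are the parental (non-recombinant) types.
So the F1 carried + b on one chromosome and j + on the other — the recessive alleles are on opposite chromosomes (trans / repulsion).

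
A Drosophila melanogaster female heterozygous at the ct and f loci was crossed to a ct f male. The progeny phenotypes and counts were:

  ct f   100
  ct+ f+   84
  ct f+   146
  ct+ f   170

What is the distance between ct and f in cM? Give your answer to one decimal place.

The two most frequent classes, ct+ f (170) and ct f+ (146), are the parental types, so the F1 was ct+ f / ct f+.
The recombinant classes are ct+ f+ and ct f: 84 + 100 = 184.
Recombination frequency = 184/500 = 0.3680 ≈ 36.8%, i.e. 36.8 cM.

36.8 cM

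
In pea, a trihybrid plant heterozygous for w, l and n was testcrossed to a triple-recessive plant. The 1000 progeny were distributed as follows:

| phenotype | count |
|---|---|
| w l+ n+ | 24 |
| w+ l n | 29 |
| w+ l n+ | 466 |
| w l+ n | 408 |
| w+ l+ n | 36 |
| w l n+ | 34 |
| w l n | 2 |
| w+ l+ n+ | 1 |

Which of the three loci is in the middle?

The two most frequent reciprocal classes, w l+ n and w+ l n+, are the parental types, so the F1 was w l+ n / w+ l n+.
The two rarest classes, w l n and w+ l+ n+, are the double crossovers. Comparing them with the parentals, only the l allele has switched, so l is the middle locus and the order is n – l – w.

l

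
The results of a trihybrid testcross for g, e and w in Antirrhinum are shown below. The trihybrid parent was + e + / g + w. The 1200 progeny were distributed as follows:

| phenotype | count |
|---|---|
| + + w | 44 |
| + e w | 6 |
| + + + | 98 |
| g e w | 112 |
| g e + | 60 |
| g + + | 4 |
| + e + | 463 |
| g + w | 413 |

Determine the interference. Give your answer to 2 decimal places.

The two rarest classes, + e w and g + +, are the double crossovers. Comparing them with the parentals, only the w allele has switched, so w is the middle locus and the order is e – w – g.
e–w: (210 + 10)/1200 = 0.1833; w–g: (104 + 10)/1200 = 0.0950.
Expected DCO frequency = 0.1833 × 0.0950 ≈ 0.01741; observed = 10/1200 ≈ 0.00833.
Coefficient of coincidence = 0.00833/0.01741 ≈ 0.48; interference = 1 − 0.48 = 0.52.

0.52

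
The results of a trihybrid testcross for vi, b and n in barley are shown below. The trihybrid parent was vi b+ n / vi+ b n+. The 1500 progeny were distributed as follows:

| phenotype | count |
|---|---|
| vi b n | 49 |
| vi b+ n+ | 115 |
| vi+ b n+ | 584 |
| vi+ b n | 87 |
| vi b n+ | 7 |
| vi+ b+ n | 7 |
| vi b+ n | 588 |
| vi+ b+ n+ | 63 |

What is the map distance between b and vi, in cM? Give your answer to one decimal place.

8.4 cM

The two rarest classes, vi+ b+ n and vi b n+, are the double crossovers. Comparing them with the parentals, only the vi allele has switched, so vi is the middle locus and the order is b – vi – n.
Crossovers in the b–vi interval produce the single-crossover classes vi b n and vi+ b+ n+ (49 + 63 = 112) plus the double crossovers (14).
RF(b–vi) = (112 + 14) / 1500 = 126/1500 = 0.0840 → 8.4 cM.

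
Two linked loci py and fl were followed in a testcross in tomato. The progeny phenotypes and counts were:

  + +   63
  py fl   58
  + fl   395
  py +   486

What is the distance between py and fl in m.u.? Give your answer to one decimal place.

The two most frequent classes, + fl (395) and py + (486), are the parental types, so the F1 was + fl / py +.
The recombinant classes are + + and py fl: 63 + 58 = 121.
Recombination frequency = 121/1002 = 0.1208 ≈ 12.1%, i.e. 12.1 m.u.

12.1 m.u.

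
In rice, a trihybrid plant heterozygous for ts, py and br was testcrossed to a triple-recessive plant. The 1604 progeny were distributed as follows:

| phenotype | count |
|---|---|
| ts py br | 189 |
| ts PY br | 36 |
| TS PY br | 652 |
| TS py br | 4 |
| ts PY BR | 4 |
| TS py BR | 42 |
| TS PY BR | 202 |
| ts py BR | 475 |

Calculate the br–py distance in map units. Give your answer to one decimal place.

24.9 map units

The two most frequent reciprocal classes, TS PY br and ts py BR, are the parental types, so the F1 was TS PY br / ts py BR.
The two rarest classes, TS py br and ts PY BR, are the double crossovers. Comparing them with the parentals, only the py allele has switched, so py is the middle locus and the order is br – py – ts.
Crossovers in the br–py interval produce the single-crossover classes TS PY BR and ts py br (202 + 189 = 391) plus the double crossovers (8).
RF(br–py) = (391 + 8) / 1604 = 399/1604 = 0.2488 → 24.9 map units.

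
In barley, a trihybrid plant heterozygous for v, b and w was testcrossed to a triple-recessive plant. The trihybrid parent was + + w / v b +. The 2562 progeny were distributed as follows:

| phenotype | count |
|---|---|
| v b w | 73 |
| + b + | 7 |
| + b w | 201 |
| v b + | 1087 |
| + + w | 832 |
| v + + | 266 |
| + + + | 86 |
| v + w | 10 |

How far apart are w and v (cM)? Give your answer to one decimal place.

The two rarest classes, v + w and + b +, are the double crossovers. Comparing them with the parentals, only the v allele has switched, so v is the middle locus and the order is b – v – w.
Crossovers in the v–w interval produce the single-crossover classes + + + and v b w (86 + 73 = 159) plus the double crossovers (17).
RF(v–w) = (159 + 17) / 2562 = 176/2562 = 0.0687 → 6.9 cM.

6.9 cM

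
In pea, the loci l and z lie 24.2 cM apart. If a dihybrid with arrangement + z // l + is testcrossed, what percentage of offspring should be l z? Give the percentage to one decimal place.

12.1%

A map distance of 24.2 cM corresponds to a recombination frequency of 0.242.
The F1 is + z / l +, so l z is a recombinant gamete class with expected frequency r/2 = 0.242/2 = 0.1210.
That is 0.1210 = 12.1% of the progeny.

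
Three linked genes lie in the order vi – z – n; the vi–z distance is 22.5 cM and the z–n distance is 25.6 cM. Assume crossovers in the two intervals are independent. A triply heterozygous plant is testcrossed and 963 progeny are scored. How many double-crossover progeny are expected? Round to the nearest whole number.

55

Map distances give recombination frequencies of 0.225 and 0.256 for the two intervals.
With no interference, expected double-crossover frequency = 0.225 × 0.256 = 0.05760.
Expected number = 0.05760 × 963 = 55.47 ≈ 55.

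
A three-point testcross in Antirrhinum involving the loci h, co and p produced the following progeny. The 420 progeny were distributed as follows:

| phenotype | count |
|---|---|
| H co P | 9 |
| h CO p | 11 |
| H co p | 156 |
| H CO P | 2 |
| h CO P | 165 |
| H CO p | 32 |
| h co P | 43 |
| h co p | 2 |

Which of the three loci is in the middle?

h

The two most frequent reciprocal classes, h CO P and H co p, are the parental types, so the F1 was h CO P / H co p.
The two rarest classes, H CO P and h co p, are the double crossovers. Comparing them with the parentals, only the h allele has switched, so h is the middle locus and the order is co – h – p.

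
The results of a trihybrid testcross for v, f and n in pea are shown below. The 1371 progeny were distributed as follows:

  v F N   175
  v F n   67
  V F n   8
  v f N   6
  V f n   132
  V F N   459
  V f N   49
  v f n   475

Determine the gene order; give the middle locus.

n

The two most frequent reciprocal classes, v f n and V F N, are the parental types, so the F1 was v f n / V F N.
The two rarest classes, v f N and V F n, are the double crossovers. Comparing them with the parentals, only the n allele has switched, so n is the middle locus and the order is f – n – v.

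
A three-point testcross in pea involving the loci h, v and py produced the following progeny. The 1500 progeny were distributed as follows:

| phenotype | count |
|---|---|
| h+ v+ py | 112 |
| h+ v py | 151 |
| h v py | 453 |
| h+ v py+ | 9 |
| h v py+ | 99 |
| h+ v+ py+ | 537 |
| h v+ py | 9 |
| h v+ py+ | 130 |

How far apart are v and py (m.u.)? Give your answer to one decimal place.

The two most frequent reciprocal classes, h+ v+ py+ and h v py, are the parental types, so the F1 was h+ v+ py+ / h v py.
The two rarest classes, h+ v py+ and h v+ py, are the double crossovers. Comparing them with the parentals, only the v allele has switched, so v is the middle locus and the order is py – v – h.
Crossovers in the py–v interval produce the single-crossover classes h+ v+ py and h v py+ (112 + 99 = 211) plus the double crossovers (18).
RF(py–v) = (211 + 18) / 1500 = 229/1500 = 0.1527 → 15.3 m.u.

15.3 m.u.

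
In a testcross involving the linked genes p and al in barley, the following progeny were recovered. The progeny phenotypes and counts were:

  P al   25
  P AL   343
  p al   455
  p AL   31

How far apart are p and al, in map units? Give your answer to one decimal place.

The two most frequent classes, P AL (343) and p al (455), are the parental types, so the F1 was P AL / p al.
The recombinant classes are P al and p AL: 25 + 31 = 56.
Recombination frequency = 56/854 = 0.0656 ≈ 6.6%, i.e. 6.6 map units.

6.6 map units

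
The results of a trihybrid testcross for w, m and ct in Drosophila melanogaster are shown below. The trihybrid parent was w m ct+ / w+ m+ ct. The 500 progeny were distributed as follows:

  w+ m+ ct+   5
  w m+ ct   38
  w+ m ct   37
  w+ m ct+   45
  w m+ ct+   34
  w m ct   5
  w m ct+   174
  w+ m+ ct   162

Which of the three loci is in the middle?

The two rarest classes, w m ct and w+ m+ ct+, are the double crossovers. Comparing them with the parentals, only the ct allele has switched, so ct is the middle locus and the order is w – ct – m.

ct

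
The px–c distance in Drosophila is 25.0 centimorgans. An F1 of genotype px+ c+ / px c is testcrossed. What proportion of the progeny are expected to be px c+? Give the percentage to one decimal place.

A map distance of 25.0 centimorgans corresponds to a recombination frequency of 0.250.
The F1 is px+ c+ / px c, so px c+ is a recombinant gamete class with expected frequency r/2 = 0.250/2 = 0.1250.
That is 0.1250 = 12.5% of the progeny.

12.5%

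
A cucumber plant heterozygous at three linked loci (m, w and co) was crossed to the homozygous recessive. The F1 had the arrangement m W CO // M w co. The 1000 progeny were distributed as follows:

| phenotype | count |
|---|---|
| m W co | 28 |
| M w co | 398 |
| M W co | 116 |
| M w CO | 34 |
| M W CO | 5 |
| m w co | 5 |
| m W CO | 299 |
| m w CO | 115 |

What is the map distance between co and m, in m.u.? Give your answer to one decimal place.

The two rarest classes, M W CO and m w co, are the double crossovers. Comparing them with the parentals, only the m allele has switched, so m is the middle locus and the order is co – m – w.
Crossovers in the co–m interval produce the single-crossover classes m W co and M w CO (28 + 34 = 62) plus the double crossovers (10).
RF(co–m) = (62 + 10) / 1000 = 72/1000 = 0.0720 → 7.2 m.u.

7.2 m.u.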